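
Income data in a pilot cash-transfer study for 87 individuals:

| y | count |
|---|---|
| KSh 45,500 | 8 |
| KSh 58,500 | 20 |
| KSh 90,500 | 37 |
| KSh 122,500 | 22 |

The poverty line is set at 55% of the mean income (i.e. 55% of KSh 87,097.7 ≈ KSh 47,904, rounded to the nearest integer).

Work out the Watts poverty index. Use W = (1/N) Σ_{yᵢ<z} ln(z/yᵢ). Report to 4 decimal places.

0.0047

Below z: 8×KSh 45,500 (q = 8 of N = 87).
Log shortfalls: ln(47904/45500) = 0.0515 (×8).
W = 0.411893 / 87 = 0.0047.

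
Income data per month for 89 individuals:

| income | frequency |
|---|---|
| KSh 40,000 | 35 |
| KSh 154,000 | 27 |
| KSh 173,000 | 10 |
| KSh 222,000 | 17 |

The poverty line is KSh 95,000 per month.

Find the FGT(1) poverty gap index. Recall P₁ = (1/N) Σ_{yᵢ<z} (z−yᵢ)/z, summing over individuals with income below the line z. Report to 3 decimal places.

Poor units: 35×KSh 40,000 (q = 35 of N = 89).
Gap ratios (z−y)/z: (95000−40000)/95000 = 0.5789 (×35).
Σ = 20.263158. Dividing by the full population N = 89 gives P₁ = 0.228.

0.228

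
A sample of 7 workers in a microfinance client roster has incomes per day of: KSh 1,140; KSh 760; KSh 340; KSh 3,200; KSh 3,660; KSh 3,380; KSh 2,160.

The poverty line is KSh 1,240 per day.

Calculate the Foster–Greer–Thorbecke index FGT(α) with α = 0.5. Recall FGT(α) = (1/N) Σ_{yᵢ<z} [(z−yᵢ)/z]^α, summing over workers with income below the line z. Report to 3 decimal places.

0.251

Below z: KSh 340, KSh 760, KSh 1,140 (q = 3 of N = 7).
Shortfall ratios: (1240−340)/1240 = 0.7258; (1240−760)/1240 = 0.3871; (1240−1140)/1240 = 0.0806.
Raised to α = 0.5: 0.85194; 0.62217; 0.28398.
Sum = 1.758095; FGT(0.5) = 1.758095 / 7 = 0.251.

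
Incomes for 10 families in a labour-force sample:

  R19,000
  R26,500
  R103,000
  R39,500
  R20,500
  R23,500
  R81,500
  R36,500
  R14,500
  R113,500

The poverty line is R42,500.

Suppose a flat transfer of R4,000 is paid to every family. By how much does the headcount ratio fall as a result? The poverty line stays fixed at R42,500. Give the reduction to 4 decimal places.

Before: below the line — R14,500, R19,000, R20,500, R23,500, R26,500, R36,500, R39,500; headcount ratio = 0.700000.
After the R4,000 transfer: below the line — R18,500, R23,000, R24,500, R27,500, R30,500, R40,500; headcount ratio = 0.600000.
Reduction = 0.700000 − 0.600000 = 0.1000.

0.1000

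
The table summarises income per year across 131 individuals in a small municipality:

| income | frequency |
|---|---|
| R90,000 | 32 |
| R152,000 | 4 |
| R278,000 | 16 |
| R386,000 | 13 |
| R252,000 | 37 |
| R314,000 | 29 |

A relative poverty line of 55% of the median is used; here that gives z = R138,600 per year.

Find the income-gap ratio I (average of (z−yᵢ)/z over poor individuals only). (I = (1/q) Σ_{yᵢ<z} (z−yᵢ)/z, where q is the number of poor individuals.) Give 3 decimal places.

0.351

Poor units: 32×R90,000 (q = 32 of N = 131).
Relative gaps: 0.3506 (×32); sum = 11.220779.
The income-gap ratio divides by q (the poor only): 11.220779 / 32 = 0.351.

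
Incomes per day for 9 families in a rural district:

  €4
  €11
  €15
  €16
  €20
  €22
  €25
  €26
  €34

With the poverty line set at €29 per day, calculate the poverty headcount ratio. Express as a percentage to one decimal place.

88.9%

8 of the 9 families have income below €29.
H = 8/9 = 88.9%.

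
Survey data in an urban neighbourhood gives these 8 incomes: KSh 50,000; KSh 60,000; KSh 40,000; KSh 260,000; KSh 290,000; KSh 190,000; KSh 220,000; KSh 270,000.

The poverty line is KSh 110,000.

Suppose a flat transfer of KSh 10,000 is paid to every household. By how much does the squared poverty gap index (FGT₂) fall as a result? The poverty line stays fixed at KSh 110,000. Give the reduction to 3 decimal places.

Before: below the line — KSh 40,000, KSh 50,000, KSh 60,000; squared poverty gap index (FGT₂) = 0.11364.
After the KSh 10,000 transfer: below the line — KSh 50,000, KSh 60,000, KSh 70,000; squared poverty gap index (FGT₂) = 0.07955.
Reduction = 0.11364 − 0.07955 = 0.034.

0.034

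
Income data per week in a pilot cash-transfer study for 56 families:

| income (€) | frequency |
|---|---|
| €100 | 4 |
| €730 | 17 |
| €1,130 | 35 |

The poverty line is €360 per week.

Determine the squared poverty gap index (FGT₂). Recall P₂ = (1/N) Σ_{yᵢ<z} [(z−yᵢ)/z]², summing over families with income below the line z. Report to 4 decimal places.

0.0373

Poor units: 4×€100 (q = 4 of N = 56).
Shortfall ratios: (360−100)/360 = 0.7222 (×4).
Squared: 0.5216 (×4).
Sum = 2.086420; P₂ = 2.086420 / 56 = 0.0373.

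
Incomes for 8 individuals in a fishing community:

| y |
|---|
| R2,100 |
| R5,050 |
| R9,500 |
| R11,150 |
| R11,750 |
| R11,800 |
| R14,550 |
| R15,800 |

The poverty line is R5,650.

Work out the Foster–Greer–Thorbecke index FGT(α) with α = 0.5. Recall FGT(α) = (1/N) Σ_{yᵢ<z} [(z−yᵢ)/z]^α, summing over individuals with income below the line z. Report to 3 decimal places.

Below z: R2,100, R5,050 (q = 2 of N = 8).
Relative gaps: (5650−2100)/5650 = 0.6283; (5650−5050)/5650 = 0.1062.
Raised to α = 0.5: 0.79267; 0.32588.
Sum = 1.118541; FGT(0.5) = 1.118541 / 8 = 0.140.

0.140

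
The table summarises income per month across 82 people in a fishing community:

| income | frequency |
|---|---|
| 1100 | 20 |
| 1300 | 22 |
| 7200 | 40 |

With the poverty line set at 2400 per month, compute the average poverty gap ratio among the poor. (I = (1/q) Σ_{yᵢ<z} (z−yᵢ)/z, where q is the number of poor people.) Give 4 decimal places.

0.4980

Incomes under z: 20×1100, 22×1300 (q = 42 of N = 82).
Shortfall ratios (z−y)/z: 0.5417 (×20), 0.4583 (×22); sum = 20.916667.
I averages over the q = 42 poor units only: 20.916667 / 42 = 0.4980.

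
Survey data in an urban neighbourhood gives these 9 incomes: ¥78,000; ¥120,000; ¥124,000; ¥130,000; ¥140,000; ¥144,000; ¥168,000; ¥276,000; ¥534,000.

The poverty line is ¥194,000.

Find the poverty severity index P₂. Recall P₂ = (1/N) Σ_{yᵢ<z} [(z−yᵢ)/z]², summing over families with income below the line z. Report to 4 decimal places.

0.1004

Poor units: ¥78,000, ¥120,000, ¥124,000, ¥130,000, ¥140,000, ¥144,000, ¥168,000 (q = 7 of N = 9).
Shortfall ratios: (194000−78000)/194000 = 0.5979; (194000−120000)/194000 = 0.3814; (194000−124000)/194000 = 0.3608; (194000−130000)/194000 = 0.3299; (194000−140000)/194000 = 0.2784; (194000−144000)/194000 = 0.2577; (194000−168000)/194000 = 0.1340.
Squared: 0.3575; 0.1455; 0.1302; 0.1088; 0.0775; 0.0664; 0.0180.
Sum = 0.903922; P₂ = 0.903922 / 9 = 0.1004.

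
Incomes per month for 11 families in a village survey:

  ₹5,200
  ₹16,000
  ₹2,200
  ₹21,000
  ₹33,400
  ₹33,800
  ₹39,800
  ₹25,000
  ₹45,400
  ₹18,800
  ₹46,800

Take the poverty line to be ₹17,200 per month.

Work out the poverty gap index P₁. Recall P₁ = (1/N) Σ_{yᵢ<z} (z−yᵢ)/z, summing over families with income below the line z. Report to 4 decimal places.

0.1490

Poor units: ₹2,200, ₹5,200, ₹16,000 (q = 3 of N = 11).
Gap ratios (z−y)/z: (17200−2200)/17200 = 0.8721; (17200−5200)/17200 = 0.6977; (17200−16000)/17200 = 0.0698.
Σ = 1.639535. Dividing by the full population N = 11 gives P₁ = 0.1490.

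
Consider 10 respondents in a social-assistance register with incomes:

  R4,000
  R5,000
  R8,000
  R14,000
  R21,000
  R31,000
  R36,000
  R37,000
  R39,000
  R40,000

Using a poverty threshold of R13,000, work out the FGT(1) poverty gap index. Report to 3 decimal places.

0.169

Incomes under z: R4,000, R5,000, R8,000 (q = 3 of N = 10).
Gap ratios (z−y)/z: (13000−4000)/13000 = 0.6923; (13000−5000)/13000 = 0.6154; (13000−8000)/13000 = 0.3846.
Σ = 1.692308. Dividing by the full population N = 10 gives P₁ = 0.169.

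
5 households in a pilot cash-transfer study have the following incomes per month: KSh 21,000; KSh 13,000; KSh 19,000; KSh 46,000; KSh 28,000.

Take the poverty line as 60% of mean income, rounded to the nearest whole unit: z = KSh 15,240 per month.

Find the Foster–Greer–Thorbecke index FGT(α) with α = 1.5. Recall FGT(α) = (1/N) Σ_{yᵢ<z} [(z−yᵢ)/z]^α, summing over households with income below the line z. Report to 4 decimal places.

0.0113

Below the line: KSh 13,000 (q = 1 of N = 5).
Relative gaps: (15240−13000)/15240 = 0.1470.
Raised to α = 1.5: 0.05635.
Sum = 0.056350; FGT(1.5) = 0.056350 / 5 = 0.0113.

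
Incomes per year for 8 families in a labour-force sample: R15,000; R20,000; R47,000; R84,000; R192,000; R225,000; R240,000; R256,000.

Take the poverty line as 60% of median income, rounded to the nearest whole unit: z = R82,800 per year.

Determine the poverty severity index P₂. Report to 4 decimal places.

0.1791

Below the line: R15,000, R20,000, R47,000 (q = 3 of N = 8).
Relative gaps: (82800−15000)/82800 = 0.8188; (82800−20000)/82800 = 0.7585; (82800−47000)/82800 = 0.4324.
Squared: 0.6705; 0.5753; 0.1869.
Sum = 1.432694; P₂ = 1.432694 / 8 = 0.1791.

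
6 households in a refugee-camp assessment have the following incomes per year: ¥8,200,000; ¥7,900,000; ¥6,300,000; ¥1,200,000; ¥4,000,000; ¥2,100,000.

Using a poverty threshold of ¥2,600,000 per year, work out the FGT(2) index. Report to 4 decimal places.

0.0545

Poor units: ¥1,200,000, ¥2,100,000 (q = 2 of N = 6).
Shortfall ratios: (2600000−1200000)/2600000 = 0.5385; (2600000−2100000)/2600000 = 0.1923.
Squared: 0.2899; 0.0370.
Sum = 0.326923; P₂ = 0.326923 / 6 = 0.0545.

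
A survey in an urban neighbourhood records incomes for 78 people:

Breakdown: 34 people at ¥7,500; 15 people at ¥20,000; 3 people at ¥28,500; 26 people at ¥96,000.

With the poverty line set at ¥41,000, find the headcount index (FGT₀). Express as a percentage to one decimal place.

66.7%

52 of the 78 people have income below ¥41,000.
H = 52/78 = 66.7%.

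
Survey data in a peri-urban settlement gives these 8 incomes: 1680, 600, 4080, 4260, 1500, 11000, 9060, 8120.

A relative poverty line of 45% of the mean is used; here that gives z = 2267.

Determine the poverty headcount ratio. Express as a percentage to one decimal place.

3 of the 8 households have income below 2267.
H = 3/8 = 37.5%.

37.5%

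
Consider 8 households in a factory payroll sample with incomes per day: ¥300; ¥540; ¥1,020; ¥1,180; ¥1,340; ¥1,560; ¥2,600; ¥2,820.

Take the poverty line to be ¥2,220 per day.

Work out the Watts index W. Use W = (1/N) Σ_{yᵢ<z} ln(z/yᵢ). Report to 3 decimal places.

Below the line: ¥300, ¥540, ¥1,020, ¥1,180, ¥1,340, ¥1,560 (q = 6 of N = 8).
Log gaps: ln(2220/300) = 2.0015; ln(2220/540) = 1.4137; ln(2220/1020) = 0.7777; ln(2220/1180) = 0.6320; ln(2220/1340) = 0.5048; ln(2220/1560) = 0.3528.
W = 5.682530 / 8 = 0.710.

0.710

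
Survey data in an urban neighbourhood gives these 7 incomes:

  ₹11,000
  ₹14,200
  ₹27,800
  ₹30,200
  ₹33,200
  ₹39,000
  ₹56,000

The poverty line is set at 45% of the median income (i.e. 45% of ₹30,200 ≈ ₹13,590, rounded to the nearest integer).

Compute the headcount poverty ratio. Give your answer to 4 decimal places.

1 of the 7 individuals have income below ₹13,590.
H = 1/7 = 0.1429.

0.1429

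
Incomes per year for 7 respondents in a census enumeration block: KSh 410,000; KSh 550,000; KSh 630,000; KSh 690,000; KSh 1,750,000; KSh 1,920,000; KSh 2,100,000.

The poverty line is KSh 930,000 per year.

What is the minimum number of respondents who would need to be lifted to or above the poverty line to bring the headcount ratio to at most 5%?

4 of the 7 respondents are poor, so H = 4/7 = 0.571.
A headcount ratio of at most 5% allows at most ⌊0.05 × 7⌋ = 0 poor respondents.
So at least 4 − 0 = 4 must be lifted.

4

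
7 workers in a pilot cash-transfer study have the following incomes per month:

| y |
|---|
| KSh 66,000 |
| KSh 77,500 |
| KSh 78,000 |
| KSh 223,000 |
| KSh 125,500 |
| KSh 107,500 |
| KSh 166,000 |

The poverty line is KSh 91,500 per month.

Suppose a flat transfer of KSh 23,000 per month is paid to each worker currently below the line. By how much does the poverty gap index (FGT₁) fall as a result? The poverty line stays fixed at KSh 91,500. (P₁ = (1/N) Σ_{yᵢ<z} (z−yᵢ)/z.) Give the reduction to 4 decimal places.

Before: below the line — KSh 66,000, KSh 77,500, KSh 78,000; poverty gap index (FGT₁) = 0.082748.
After the KSh 23,000 transfer: below the line — KSh 89,000; poverty gap index (FGT₁) = 0.003903.
Reduction = 0.082748 − 0.003903 = 0.0788.

0.0788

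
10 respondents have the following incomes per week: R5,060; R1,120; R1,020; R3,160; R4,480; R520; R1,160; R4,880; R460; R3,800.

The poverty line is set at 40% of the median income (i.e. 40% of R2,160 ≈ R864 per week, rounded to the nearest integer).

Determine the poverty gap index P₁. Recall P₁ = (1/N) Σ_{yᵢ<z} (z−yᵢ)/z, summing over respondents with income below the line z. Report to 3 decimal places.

0.087

Incomes under z: R460, R520 (q = 2 of N = 10).
Normalized shortfalls: (864−460)/864 = 0.4676; (864−520)/864 = 0.3981.
Σ = 0.865741. Dividing by the full population N = 10 gives P₁ = 0.087.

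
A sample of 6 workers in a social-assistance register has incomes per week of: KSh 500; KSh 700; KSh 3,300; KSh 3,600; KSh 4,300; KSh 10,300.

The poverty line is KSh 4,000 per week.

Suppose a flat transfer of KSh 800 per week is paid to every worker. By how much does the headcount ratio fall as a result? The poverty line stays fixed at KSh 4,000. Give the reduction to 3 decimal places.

0.333

Before: below the line — KSh 500, KSh 700, KSh 3,300, KSh 3,600; headcount ratio = 0.66667.
After the KSh 800 transfer: below the line — KSh 1,300, KSh 1,500; headcount ratio = 0.33333.
Reduction = 0.66667 − 0.33333 = 0.333.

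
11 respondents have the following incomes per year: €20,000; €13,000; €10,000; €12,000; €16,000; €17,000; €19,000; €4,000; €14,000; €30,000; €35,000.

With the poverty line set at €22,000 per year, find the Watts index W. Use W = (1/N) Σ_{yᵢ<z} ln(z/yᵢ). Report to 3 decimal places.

0.445

Below z: €4,000, €10,000, €12,000, €13,000, €14,000, €16,000, €17,000, €19,000, €20,000 (q = 9 of N = 11).
ln(z/y) terms: ln(22000/4000) = 1.7047; ln(22000/10000) = 0.7885; ln(22000/12000) = 0.6061; ln(22000/13000) = 0.5261; ln(22000/14000) = 0.4520; ln(22000/16000) = 0.3185; ln(22000/17000) = 0.2578; ln(22000/19000) = 0.1466; ln(22000/20000) = 0.0953.
W = 4.895616 / 11 = 0.445.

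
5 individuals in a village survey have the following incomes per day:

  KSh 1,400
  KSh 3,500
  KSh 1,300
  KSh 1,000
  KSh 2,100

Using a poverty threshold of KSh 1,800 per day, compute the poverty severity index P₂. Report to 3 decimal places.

Below the line: KSh 1,000, KSh 1,300, KSh 1,400 (q = 3 of N = 5).
Gap ratios (z−y)/z: (1800−1000)/1800 = 0.4444; (1800−1300)/1800 = 0.2778; (1800−1400)/1800 = 0.2222.
Squared: 0.1975; 0.0772; 0.0494.
Sum = 0.324074; P₂ = 0.324074 / 5 = 0.065.

0.065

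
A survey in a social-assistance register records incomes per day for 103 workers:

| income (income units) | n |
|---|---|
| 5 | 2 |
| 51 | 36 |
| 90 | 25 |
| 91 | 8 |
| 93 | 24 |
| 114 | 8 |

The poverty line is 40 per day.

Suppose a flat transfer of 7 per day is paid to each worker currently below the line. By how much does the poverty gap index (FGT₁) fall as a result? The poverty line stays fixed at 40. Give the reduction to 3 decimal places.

0.003

Before: below the line — 2×5; poverty gap index (FGT₁) = 0.01699.
After the 7 transfer: below the line — 2×12; poverty gap index (FGT₁) = 0.01359.
Reduction = 0.01699 − 0.01359 = 0.003.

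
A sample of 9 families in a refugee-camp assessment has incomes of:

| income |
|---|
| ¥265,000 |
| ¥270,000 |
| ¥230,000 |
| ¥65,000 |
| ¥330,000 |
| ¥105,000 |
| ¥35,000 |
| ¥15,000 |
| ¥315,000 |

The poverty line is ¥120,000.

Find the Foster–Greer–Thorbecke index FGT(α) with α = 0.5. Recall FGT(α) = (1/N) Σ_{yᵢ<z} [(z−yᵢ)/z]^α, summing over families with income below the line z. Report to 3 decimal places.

Below the line: ¥15,000, ¥35,000, ¥65,000, ¥105,000 (q = 4 of N = 9).
Normalized shortfalls: (120000−15000)/120000 = 0.8750; (120000−35000)/120000 = 0.7083; (120000−65000)/120000 = 0.4583; (120000−105000)/120000 = 0.1250.
Raised to α = 0.5: 0.93541; 0.84163; 0.67700; 0.35355.
Sum = 2.807596; FGT(0.5) = 2.807596 / 9 = 0.312.

0.312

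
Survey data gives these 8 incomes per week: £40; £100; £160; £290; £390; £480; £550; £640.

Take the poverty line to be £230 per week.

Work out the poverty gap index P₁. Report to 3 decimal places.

0.212

Incomes under z: £40, £100, £160 (q = 3 of N = 8).
Shortfall ratios: (230−40)/230 = 0.8261; (230−100)/230 = 0.5652; (230−160)/230 = 0.3043.
Σ = 1.695652. Dividing by the full population N = 8 gives P₁ = 0.212.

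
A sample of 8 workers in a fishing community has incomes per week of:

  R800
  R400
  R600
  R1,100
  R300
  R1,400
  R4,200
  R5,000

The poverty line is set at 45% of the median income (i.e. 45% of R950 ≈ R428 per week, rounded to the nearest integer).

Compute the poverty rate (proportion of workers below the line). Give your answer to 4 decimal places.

0.2500

2 of the 8 workers have income below R428.
H = 2/8 = 0.2500.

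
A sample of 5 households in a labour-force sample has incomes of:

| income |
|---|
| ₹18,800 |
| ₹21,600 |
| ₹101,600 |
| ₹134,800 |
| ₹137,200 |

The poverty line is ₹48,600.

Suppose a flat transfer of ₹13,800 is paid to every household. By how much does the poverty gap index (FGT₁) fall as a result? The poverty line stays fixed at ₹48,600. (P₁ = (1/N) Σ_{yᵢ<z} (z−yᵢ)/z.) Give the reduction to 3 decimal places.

0.114

Before: below the line — ₹18,800, ₹21,600; poverty gap index (FGT₁) = 0.23374.
After the ₹13,800 transfer: below the line — ₹32,600, ₹35,400; poverty gap index (FGT₁) = 0.12016.
Reduction = 0.23374 − 0.12016 = 0.114.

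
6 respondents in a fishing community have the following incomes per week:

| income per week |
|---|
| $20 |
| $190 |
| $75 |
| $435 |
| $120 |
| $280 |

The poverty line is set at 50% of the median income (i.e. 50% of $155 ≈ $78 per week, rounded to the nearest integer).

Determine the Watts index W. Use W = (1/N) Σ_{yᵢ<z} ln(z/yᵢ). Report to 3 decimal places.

Below the line: $20, $75 (q = 2 of N = 6).
Log shortfalls: ln(78/20) = 1.3610; ln(78/75) = 0.0392.
W = 1.400197 / 6 = 0.233.

0.233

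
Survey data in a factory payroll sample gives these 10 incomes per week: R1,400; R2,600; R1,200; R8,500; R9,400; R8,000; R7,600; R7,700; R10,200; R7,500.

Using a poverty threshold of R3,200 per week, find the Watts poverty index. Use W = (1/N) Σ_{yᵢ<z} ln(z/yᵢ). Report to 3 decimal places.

Incomes under z: R1,200, R1,400, R2,600 (q = 3 of N = 10).
Log shortfalls: ln(3200/1200) = 0.9808; ln(3200/1400) = 0.8267; ln(3200/2600) = 0.2076.
W = 2.015147 / 10 = 0.202.

0.202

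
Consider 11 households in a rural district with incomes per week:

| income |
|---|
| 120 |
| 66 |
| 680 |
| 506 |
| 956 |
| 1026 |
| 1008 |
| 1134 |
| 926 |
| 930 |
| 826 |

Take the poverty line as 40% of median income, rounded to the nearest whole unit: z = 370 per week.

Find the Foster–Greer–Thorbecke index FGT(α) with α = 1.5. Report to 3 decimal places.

0.118

Below the line: 66, 120 (q = 2 of N = 11).
Gap ratios (z−y)/z: (370−66)/370 = 0.8216; (370−120)/370 = 0.6757.
Raised to α = 1.5: 0.74475; 0.55540.
Sum = 1.300147; FGT(1.5) = 1.300147 / 11 = 0.118.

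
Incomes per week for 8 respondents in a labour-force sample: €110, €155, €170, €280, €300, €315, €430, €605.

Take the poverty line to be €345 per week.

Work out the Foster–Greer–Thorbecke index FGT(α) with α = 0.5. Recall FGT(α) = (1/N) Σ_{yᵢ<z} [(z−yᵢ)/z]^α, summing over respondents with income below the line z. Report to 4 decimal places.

Below z: €110, €155, €170, €280, €300, €315 (q = 6 of N = 8).
Gap ratios (z−y)/z: (345−110)/345 = 0.6812; (345−155)/345 = 0.5507; (345−170)/345 = 0.5072; (345−280)/345 = 0.1884; (345−300)/345 = 0.1304; (345−315)/345 = 0.0870.
Raised to α = 0.5: 0.82532; 0.74211; 0.71221; 0.43406; 0.36116; 0.29488.
Sum = 3.369743; FGT(0.5) = 3.369743 / 8 = 0.4212.

0.4212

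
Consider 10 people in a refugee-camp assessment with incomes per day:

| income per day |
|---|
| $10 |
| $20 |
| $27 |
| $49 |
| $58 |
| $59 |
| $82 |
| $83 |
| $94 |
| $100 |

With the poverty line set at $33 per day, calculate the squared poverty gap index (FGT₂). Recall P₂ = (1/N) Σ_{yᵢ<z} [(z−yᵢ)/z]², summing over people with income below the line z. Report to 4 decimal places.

0.0674

Incomes under z: $10, $20, $27 (q = 3 of N = 10).
Normalized shortfalls: (33−10)/33 = 0.6970; (33−20)/33 = 0.3939; (33−27)/33 = 0.1818.
Squared: 0.4858; 0.1552; 0.0331.
Sum = 0.674013; P₂ = 0.674013 / 10 = 0.0674.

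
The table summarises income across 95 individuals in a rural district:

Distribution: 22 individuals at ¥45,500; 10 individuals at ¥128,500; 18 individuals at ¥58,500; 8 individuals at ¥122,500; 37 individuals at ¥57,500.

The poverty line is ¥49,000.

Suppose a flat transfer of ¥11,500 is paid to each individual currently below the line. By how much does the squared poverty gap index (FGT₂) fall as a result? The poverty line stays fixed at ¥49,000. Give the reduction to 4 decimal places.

Before: below the line — 22×¥45,500; squared poverty gap index (FGT₂) = 0.001182.
After the ¥11,500 transfer: below the line — none; squared poverty gap index (FGT₂) = 0.000000.
Reduction = 0.001182 − 0.000000 = 0.0012.

0.0012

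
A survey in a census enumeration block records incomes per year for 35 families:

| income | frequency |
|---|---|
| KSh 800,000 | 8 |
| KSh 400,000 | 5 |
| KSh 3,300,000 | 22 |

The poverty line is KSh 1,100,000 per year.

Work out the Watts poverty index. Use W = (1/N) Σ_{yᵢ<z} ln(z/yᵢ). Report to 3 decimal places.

0.217

Below z: 5×KSh 400,000, 8×KSh 800,000 (q = 13 of N = 35).
ln(z/y) terms: ln(1100000/400000) = 1.0116 (×5); ln(1100000/800000) = 0.3185 (×8).
W = 7.605634 / 35 = 0.217.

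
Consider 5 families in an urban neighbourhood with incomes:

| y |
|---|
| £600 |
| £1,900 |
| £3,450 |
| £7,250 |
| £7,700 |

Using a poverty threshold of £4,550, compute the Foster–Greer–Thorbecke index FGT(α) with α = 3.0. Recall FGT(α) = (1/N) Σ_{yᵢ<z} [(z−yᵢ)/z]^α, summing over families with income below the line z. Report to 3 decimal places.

Incomes under z: £600, £1,900, £3,450 (q = 3 of N = 5).
Relative gaps: (4550−600)/4550 = 0.8681; (4550−1900)/4550 = 0.5824; (4550−3450)/4550 = 0.2418.
Raised to α = 3.0: 0.65427; 0.19756; 0.01413.
Sum = 0.865962; FGT(3.0) = 0.865962 / 5 = 0.173.

0.173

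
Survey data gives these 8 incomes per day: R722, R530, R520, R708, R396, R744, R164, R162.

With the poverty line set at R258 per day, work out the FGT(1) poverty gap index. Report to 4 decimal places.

0.0921

Below the line: R162, R164 (q = 2 of N = 8).
Normalized shortfalls: (258−162)/258 = 0.3721; (258−164)/258 = 0.3643.
Sum of shortfalls = 0.736434; P₁ averages over all N: 0.736434 / 8 = 0.0921.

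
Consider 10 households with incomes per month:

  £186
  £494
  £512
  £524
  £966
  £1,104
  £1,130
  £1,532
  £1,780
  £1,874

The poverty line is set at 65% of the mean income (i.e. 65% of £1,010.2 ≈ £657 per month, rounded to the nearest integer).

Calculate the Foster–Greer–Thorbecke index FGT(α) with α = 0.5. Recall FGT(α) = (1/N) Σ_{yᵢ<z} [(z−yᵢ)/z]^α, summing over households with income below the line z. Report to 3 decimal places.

0.226

Poor units: £186, £494, £512, £524 (q = 4 of N = 10).
Normalized shortfalls: (657−186)/657 = 0.7169; (657−494)/657 = 0.2481; (657−512)/657 = 0.2207; (657−524)/657 = 0.2024.
Raised to α = 0.5: 0.84670; 0.49809; 0.46979; 0.44993.
Sum = 2.264506; FGT(0.5) = 2.264506 / 10 = 0.226.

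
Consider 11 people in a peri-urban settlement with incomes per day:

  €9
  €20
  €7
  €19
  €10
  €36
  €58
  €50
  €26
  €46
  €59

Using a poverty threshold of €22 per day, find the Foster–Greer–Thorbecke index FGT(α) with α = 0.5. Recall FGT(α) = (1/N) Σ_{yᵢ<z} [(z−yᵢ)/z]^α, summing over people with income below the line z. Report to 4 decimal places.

Poor units: €7, €9, €10, €19, €20 (q = 5 of N = 11).
Normalized shortfalls: (22−7)/22 = 0.6818; (22−9)/22 = 0.5909; (22−10)/22 = 0.5455; (22−19)/22 = 0.1364; (22−20)/22 = 0.0909.
Raised to α = 0.5: 0.82572; 0.76871; 0.73855; 0.36927; 0.30151.
Sum = 3.003764; FGT(0.5) = 3.003764 / 11 = 0.2731.

0.2731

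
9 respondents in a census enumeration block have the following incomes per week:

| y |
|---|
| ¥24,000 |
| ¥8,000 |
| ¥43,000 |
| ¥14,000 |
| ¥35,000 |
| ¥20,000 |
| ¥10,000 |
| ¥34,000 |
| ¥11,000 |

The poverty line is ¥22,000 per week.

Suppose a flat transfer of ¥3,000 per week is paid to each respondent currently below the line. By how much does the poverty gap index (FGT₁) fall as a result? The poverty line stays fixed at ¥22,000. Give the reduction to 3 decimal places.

0.071

Before: below the line — ¥8,000, ¥10,000, ¥11,000, ¥14,000, ¥20,000; poverty gap index (FGT₁) = 0.23737.
After the ¥3,000 transfer: below the line — ¥11,000, ¥13,000, ¥14,000, ¥17,000; poverty gap index (FGT₁) = 0.16667.
Reduction = 0.23737 − 0.16667 = 0.071.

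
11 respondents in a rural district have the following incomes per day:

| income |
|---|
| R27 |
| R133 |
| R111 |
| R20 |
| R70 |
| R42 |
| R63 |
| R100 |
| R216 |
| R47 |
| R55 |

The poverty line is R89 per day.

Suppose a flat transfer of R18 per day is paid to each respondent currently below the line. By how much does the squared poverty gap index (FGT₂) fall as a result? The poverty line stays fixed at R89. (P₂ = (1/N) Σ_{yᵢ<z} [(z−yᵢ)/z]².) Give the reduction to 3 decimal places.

0.098

Before: below the line — R20, R27, R42, R47, R55, R63, R70; squared poverty gap index (FGT₂) = 0.16953.
After the R18 transfer: below the line — R38, R45, R60, R65, R73, R81, R88; squared poverty gap index (FGT₂) = 0.07202.
Reduction = 0.16953 − 0.07202 = 0.098.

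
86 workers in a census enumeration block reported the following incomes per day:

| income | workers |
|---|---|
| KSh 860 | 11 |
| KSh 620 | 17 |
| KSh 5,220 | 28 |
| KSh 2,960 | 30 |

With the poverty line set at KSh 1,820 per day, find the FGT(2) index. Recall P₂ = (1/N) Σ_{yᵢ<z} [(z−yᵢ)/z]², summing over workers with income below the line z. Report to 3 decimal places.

Incomes under z: 17×KSh 620, 11×KSh 860 (q = 28 of N = 86).
Gap ratios (z−y)/z: (1820−620)/1820 = 0.6593 (×17); (1820−860)/1820 = 0.5275 (×11).
Squared: 0.4347 (×17); 0.2782 (×11).
Sum = 10.450912; P₂ = 10.450912 / 86 = 0.122.

0.122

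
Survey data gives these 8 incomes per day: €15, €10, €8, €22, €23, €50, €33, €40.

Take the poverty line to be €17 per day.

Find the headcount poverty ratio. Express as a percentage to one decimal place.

3 of the 8 respondents have income below €17.
H = 3/8 = 37.5%.

37.5%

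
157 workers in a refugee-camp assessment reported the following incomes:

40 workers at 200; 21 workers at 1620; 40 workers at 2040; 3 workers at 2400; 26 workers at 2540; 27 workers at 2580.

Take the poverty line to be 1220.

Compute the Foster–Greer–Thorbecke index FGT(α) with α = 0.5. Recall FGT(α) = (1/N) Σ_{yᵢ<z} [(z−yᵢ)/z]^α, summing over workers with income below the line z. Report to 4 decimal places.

Below z: 40×200 (q = 40 of N = 157).
Normalized shortfalls: (1220−200)/1220 = 0.8361 (×40).
Raised to α = 0.5: 0.91437 (×40).
Sum = 36.574649; FGT(0.5) = 36.574649 / 157 = 0.2330.

0.2330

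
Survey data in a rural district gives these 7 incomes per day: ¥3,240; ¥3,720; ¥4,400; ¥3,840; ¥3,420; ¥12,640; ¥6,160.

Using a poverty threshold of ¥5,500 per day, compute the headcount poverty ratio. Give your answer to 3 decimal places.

5 of the 7 families have income below ¥5,500.
H = 5/7 = 0.714.

0.714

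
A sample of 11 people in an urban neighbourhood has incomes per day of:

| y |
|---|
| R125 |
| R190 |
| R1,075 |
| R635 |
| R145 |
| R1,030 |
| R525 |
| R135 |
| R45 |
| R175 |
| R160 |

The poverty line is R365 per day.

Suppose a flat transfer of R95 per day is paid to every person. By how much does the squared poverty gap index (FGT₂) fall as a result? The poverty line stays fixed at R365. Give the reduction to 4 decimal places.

0.1617

Before: below the line — R45, R125, R135, R145, R160, R175, R190; squared poverty gap index (FGT₂) = 0.252512.
After the R95 transfer: below the line — R140, R220, R230, R240, R255, R270, R285; squared poverty gap index (FGT₂) = 0.090773.
Reduction = 0.252512 − 0.090773 = 0.1617.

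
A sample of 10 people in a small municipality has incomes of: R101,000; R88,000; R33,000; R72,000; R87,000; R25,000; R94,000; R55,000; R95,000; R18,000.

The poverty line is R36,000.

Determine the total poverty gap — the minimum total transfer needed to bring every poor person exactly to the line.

Below the line: R18,000, R25,000, R33,000 (q = 3 of N = 10).
Individual gaps: 36000−18000 = 18000; 36000−25000 = 11000; 36000−33000 = 3000.
Aggregate gap = R32,000.

R32,000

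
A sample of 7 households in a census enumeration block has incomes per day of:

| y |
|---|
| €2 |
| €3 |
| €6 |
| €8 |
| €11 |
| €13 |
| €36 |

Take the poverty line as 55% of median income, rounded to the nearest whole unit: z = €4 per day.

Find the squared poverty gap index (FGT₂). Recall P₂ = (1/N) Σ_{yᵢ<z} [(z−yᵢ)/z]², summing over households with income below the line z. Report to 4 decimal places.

0.0446

Poor units: €2, €3 (q = 2 of N = 7).
Relative gaps: (4−2)/4 = 0.5000; (4−3)/4 = 0.2500.
Squared: 0.2500; 0.0625.
Sum = 0.312500; P₂ = 0.312500 / 7 = 0.0446.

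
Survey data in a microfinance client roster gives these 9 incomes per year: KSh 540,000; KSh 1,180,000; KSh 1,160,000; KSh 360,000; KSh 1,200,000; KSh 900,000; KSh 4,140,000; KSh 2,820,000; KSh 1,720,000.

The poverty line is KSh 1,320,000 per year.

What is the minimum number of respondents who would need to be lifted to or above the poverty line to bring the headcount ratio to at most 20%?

Currently q = 6 of N = 9 are below the line (H = 0.667).
A headcount ratio of at most 20% allows at most ⌊0.20 × 9⌋ = 1 poor respondents.
So at least 6 − 1 = 5 must be lifted.

5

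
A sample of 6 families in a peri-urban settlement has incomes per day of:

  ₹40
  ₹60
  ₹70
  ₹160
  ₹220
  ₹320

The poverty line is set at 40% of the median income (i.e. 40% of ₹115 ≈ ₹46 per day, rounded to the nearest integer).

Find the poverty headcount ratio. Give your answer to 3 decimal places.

1 of the 6 families have income below ₹46.
H = 1/6 = 0.167.

0.167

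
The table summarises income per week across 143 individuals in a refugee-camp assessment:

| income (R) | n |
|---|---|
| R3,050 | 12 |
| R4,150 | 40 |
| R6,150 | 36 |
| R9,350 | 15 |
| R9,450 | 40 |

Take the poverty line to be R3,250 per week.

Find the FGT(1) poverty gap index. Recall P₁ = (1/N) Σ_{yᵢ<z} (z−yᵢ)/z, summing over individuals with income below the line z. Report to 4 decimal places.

Below z: 12×R3,050 (q = 12 of N = 143).
Shortfall ratios: (3250−3050)/3250 = 0.0615 (×12).
Sum of shortfalls = 0.738462; P₁ averages over all N: 0.738462 / 143 = 0.0052.

0.0052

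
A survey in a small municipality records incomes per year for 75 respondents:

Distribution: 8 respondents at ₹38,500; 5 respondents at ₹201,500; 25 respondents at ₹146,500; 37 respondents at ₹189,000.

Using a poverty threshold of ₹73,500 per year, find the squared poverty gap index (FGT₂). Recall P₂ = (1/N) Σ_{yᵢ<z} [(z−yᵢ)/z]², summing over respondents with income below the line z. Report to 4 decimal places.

Below z: 8×₹38,500 (q = 8 of N = 75).
Relative gaps: (73500−38500)/73500 = 0.4762 (×8).
Squared: 0.2268 (×8).
Sum = 1.814059; P₂ = 1.814059 / 75 = 0.0242.

0.0242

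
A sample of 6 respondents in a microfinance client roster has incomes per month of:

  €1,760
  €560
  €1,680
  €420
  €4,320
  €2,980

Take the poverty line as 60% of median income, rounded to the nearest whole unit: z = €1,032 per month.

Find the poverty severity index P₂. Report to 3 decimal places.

Below z: €420, €560 (q = 2 of N = 6).
Gap ratios (z−y)/z: (1032−420)/1032 = 0.5930; (1032−560)/1032 = 0.4574.
Squared: 0.3517; 0.2092.
Sum = 0.560859; P₂ = 0.560859 / 6 = 0.093.

0.093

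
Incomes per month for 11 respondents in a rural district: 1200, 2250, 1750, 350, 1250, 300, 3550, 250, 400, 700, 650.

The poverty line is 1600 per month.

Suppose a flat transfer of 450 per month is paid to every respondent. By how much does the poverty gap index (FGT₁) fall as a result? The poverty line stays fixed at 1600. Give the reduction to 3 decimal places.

0.196

Before: below the line — 250, 300, 350, 400, 650, 700, 1200, 1250; poverty gap index (FGT₁) = 0.43750.
After the 450 transfer: below the line — 700, 750, 800, 850, 1100, 1150; poverty gap index (FGT₁) = 0.24148.
Reduction = 0.43750 − 0.24148 = 0.196.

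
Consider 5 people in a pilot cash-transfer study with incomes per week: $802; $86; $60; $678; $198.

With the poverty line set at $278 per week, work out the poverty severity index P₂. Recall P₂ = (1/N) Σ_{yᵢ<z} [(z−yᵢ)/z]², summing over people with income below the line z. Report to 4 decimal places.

Below the line: $60, $86, $198 (q = 3 of N = 5).
Normalized shortfalls: (278−60)/278 = 0.7842; (278−86)/278 = 0.6906; (278−198)/278 = 0.2878.
Squared: 0.6149; 0.4770; 0.0828.
Sum = 1.174732; P₂ = 1.174732 / 5 = 0.2349.

0.2349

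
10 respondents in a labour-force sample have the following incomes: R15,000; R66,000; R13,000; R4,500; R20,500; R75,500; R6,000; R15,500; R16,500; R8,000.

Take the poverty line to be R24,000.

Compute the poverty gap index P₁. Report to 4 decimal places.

Below z: R4,500, R6,000, R8,000, R13,000, R15,000, R15,500, R16,500, R20,500 (q = 8 of N = 10).
Shortfall ratios: (24000−4500)/24000 = 0.8125; (24000−6000)/24000 = 0.7500; (24000−8000)/24000 = 0.6667; (24000−13000)/24000 = 0.4583; (24000−15000)/24000 = 0.3750; (24000−15500)/24000 = 0.3542; (24000−16500)/24000 = 0.3125; (24000−20500)/24000 = 0.1458.
Σ = 3.875000. Dividing by the full population N = 10 gives P₁ = 0.3875.

0.3875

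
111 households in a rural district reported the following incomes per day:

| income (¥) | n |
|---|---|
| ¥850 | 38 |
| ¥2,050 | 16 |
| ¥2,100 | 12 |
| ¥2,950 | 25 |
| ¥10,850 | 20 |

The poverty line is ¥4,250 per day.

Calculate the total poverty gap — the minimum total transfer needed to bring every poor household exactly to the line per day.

Poor units: 38×¥850, 16×¥2,050, 12×¥2,100, 25×¥2,950 (q = 91 of N = 111).
Individual gaps: 38×(4250−850) = 129200; 16×(4250−2050) = 35200; 12×(4250−2100) = 25800; 25×(4250−2950) = 32500.
Aggregate gap = ¥222,700.

¥222,700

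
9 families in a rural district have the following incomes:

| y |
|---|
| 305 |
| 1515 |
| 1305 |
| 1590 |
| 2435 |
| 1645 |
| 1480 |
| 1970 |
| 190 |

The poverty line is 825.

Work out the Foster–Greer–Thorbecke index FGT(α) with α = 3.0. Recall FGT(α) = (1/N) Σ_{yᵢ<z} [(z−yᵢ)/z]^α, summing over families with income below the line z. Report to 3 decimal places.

0.078

Incomes under z: 190, 305 (q = 2 of N = 9).
Normalized shortfalls: (825−190)/825 = 0.7697; (825−305)/825 = 0.6303.
Raised to α = 3.0: 0.45599; 0.25041.
Sum = 0.706402; FGT(3.0) = 0.706402 / 9 = 0.078.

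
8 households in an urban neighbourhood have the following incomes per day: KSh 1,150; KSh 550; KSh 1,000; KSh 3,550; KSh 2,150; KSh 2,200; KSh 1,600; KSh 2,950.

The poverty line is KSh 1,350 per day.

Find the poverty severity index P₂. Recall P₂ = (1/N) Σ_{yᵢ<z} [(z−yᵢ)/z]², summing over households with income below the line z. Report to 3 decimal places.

0.055

Poor units: KSh 550, KSh 1,000, KSh 1,150 (q = 3 of N = 8).
Shortfall ratios: (1350−550)/1350 = 0.5926; (1350−1000)/1350 = 0.2593; (1350−1150)/1350 = 0.1481.
Squared: 0.3512; 0.0672; 0.0219.
Sum = 0.440329; P₂ = 0.440329 / 8 = 0.055.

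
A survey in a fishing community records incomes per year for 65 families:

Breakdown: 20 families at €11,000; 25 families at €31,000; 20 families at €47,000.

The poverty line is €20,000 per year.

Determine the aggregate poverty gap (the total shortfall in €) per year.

€180,000

Poor units: 20×€11,000 (q = 20 of N = 65).
Individual gaps: 20×(20000−11000) = 180000.
Aggregate gap = €180,000.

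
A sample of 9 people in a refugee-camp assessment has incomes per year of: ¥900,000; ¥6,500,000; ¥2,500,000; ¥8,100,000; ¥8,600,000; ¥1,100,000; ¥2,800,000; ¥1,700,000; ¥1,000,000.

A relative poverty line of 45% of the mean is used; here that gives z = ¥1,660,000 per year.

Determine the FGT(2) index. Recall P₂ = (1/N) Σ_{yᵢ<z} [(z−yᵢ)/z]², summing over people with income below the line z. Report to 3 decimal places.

0.053

Below the line: ¥900,000, ¥1,000,000, ¥1,100,000 (q = 3 of N = 9).
Relative gaps: (1660000−900000)/1660000 = 0.4578; (1660000−1000000)/1660000 = 0.3976; (1660000−1100000)/1660000 = 0.3373.
Squared: 0.2096; 0.1581; 0.1138.
Sum = 0.481492; P₂ = 0.481492 / 9 = 0.053.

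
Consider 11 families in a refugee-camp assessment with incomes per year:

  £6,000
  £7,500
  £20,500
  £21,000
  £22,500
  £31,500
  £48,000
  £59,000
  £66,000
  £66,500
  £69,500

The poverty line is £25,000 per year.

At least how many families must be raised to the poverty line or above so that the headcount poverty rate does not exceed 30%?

Currently q = 5 of N = 11 are below the line (H = 0.455).
A headcount ratio of at most 30% allows at most ⌊0.30 × 11⌋ = 3 poor families.
So at least 5 − 3 = 2 must be lifted.

2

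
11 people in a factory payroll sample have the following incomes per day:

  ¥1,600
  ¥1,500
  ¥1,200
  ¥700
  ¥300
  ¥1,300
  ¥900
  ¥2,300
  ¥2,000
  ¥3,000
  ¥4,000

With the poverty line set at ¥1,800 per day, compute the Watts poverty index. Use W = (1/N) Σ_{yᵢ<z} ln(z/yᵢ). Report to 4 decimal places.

0.4055

Below the line: ¥300, ¥700, ¥900, ¥1,200, ¥1,300, ¥1,500, ¥1,600 (q = 7 of N = 11).
ln(z/y) terms: ln(1800/300) = 1.7918; ln(1800/700) = 0.9445; ln(1800/900) = 0.6931; ln(1800/1200) = 0.4055; ln(1800/1300) = 0.3254; ln(1800/1500) = 0.1823; ln(1800/1600) = 0.1178.
W = 4.460360 / 11 = 0.4055.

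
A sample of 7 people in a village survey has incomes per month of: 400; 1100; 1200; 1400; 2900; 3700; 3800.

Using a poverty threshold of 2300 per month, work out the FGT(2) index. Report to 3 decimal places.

0.191

Below z: 400, 1100, 1200, 1400 (q = 4 of N = 7).
Shortfall ratios: (2300−400)/2300 = 0.8261; (2300−1100)/2300 = 0.5217; (2300−1200)/2300 = 0.4783; (2300−1400)/2300 = 0.3913.
Squared: 0.6824; 0.2722; 0.2287; 0.1531.
Sum = 1.336484; P₂ = 1.336484 / 7 = 0.191.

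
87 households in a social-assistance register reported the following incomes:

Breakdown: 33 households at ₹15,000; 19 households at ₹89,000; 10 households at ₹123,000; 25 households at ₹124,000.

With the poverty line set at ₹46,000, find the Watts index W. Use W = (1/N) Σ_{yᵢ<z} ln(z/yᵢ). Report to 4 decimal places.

0.4251

Below the line: 33×₹15,000 (q = 33 of N = 87).
Log shortfalls: ln(46000/15000) = 1.1206 (×33).
W = 36.979509 / 87 = 0.4251.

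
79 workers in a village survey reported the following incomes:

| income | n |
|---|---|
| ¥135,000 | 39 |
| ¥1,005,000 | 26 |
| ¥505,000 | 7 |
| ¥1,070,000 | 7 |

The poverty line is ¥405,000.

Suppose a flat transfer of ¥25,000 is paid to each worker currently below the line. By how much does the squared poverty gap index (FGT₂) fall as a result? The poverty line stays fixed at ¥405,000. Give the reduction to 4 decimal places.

Before: below the line — 39×¥135,000; squared poverty gap index (FGT₂) = 0.219409.
After the ¥25,000 transfer: below the line — 39×¥160,000; squared poverty gap index (FGT₂) = 0.180659.
Reduction = 0.219409 − 0.180659 = 0.0388.

0.0388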